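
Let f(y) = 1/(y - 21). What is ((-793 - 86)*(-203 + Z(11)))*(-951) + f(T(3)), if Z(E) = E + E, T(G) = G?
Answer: -2723456683/18 ≈ -1.5130e+8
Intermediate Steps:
Z(E) = 2*E
f(y) = 1/(-21 + y)
((-793 - 86)*(-203 + Z(11)))*(-951) + f(T(3)) = ((-793 - 86)*(-203 + 2*11))*(-951) + 1/(-21 + 3) = -879*(-203 + 22)*(-951) + 1/(-18) = -879*(-181)*(-951) - 1/18 = 159099*(-951) - 1/18 = -151303149 - 1/18 = -2723456683/18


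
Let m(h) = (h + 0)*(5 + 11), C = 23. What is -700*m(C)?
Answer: -257600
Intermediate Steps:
m(h) = 16*h (m(h) = h*16 = 16*h)
-700*m(C) = -11200*23 = -700*368 = -257600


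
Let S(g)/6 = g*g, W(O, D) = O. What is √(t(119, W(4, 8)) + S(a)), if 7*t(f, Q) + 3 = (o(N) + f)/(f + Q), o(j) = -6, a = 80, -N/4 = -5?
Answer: 16*√111197289/861 ≈ 195.96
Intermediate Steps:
N = 20 (N = -4*(-5) = 20)
S(g) = 6*g² (S(g) = 6*(g*g) = 6*g²)
t(f, Q) = -3/7 + (-6 + f)/(7*(Q + f)) (t(f, Q) = -3/7 + ((-6 + f)/(f + Q))/7 = -3/7 + ((-6 + f)/(Q + f))/7 = -3/7 + (-6 + f)/(7*(Q + f)))
√(t(119, W(4, 8)) + S(a)) = √((-6 - 3*4 - 2*119)/(7*(4 + 119)) + 6*80²) = √((⅐)*(-6 - 12 - 238)/123 + 6*6400) = √((⅐)*(1/123)*(-256) + 38400) = √(-256/861 + 38400) = √(33062144/861) = 16*√111197289/861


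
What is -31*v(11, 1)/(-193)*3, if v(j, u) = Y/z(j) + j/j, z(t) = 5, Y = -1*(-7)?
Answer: 1116/965 ≈ 1.1565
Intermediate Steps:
Y = 7
v(j, u) = 12/5 (v(j, u) = 7/5 + j/j = 7*(⅕) + 1 = 7/5 + 1 = 12/5)
-31*v(11, 1)/(-193)*3 = -372/(5*(-193))*3 = -372*(-1)/(5*193)*3 = -31*(-12/965)*3 = (372/965)*3 = 1116/965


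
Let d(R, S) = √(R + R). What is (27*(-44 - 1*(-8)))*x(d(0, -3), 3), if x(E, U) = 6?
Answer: -5832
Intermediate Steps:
d(R, S) = √2*√R (d(R, S) = √(2*R) = √2*√R)
(27*(-44 - 1*(-8)))*x(d(0, -3), 3) = (27*(-44 - 1*(-8)))*6 = (27*(-44 + 8))*6 = (27*(-36))*6 = -972*6 = -5832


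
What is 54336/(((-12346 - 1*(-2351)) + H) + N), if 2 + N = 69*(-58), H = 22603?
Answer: 4528/717 ≈ 6.3152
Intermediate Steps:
N = -4004 (N = -2 + 69*(-58) = -2 - 4002 = -4004)
54336/(((-12346 - 1*(-2351)) + H) + N) = 54336/(((-12346 - 1*(-2351)) + 22603) - 4004) = 54336/(((-12346 + 2351) + 22603) - 4004) = 54336/((-9995 + 22603) - 4004) = 54336/(12608 - 4004) = 54336/8604 = 54336*(1/8604) = 4528/717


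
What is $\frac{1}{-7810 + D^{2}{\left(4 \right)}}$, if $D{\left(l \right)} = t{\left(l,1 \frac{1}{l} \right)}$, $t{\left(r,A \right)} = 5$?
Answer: $- \frac{1}{7785} \approx -0.00012845$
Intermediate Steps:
$D{\left(l \right)} = 5$
$\frac{1}{-7810 + D^{2}{\left(4 \right)}} = \frac{1}{-7810 + 5^{2}} = \frac{1}{-7810 + 25} = \frac{1}{-7785} = - \frac{1}{7785}$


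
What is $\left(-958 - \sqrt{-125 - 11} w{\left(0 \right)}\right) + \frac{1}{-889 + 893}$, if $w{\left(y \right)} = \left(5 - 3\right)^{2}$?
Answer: $- \frac{3831}{4} - 8 i \sqrt{34} \approx -957.75 - 46.648 i$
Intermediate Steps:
$w{\left(y \right)} = 4$ ($w{\left(y \right)} = 2^{2} = 4$)
$\left(-958 - \sqrt{-125 - 11} w{\left(0 \right)}\right) + \frac{1}{-889 + 893} = \left(-958 - \sqrt{-125 - 11} \cdot 4\right) + \frac{1}{-889 + 893} = \left(-958 - \sqrt{-136} \cdot 4\right) + \frac{1}{4} = \left(-958 - 2 i \sqrt{34} \cdot 4\right) + \frac{1}{4} = \left(-958 - 8 i \sqrt{34}\right) + \frac{1}{4} = - \frac{3831}{4} - 8 i \sqrt{34}$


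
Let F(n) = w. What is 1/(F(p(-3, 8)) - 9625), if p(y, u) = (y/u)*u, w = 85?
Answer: -1/9540 ≈ -0.00010482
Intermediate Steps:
p(y, u) = y
F(n) = 85
1/(F(p(-3, 8)) - 9625) = 1/(85 - 9625) = 1/(-9540) = -1/9540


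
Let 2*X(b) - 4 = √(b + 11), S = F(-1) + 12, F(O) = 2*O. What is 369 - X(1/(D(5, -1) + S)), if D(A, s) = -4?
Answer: 367 - √402/12 ≈ 365.33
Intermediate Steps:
S = 10 (S = 2*(-1) + 12 = -2 + 12 = 10)
X(b) = 2 + √(11 + b)/2 (X(b) = 2 + √(b + 11)/2 = 2 + √(11 + b)/2)
369 - X(1/(D(5, -1) + S)) = 369 - (2 + √(11 + 1/(-4 + 10))/2) = 369 - (2 + √(11 + 1/6)/2) = 369 - (2 + √(11 + ⅙)/2) = 369 - (2 + √(67/6)/2) = 369 - (2 + (√402/6)/2) = 369 - (2 + √402/12) = 369 + (-2 - √402/12) = 367 - √402/12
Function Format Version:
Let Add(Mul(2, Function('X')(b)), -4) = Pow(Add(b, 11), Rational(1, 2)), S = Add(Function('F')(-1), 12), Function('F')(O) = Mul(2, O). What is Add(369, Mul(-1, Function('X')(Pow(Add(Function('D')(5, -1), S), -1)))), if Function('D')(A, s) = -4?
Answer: Add(367, Mul(Rational(-1, 12), Pow(402, Rational(1, 2)))) ≈ 365.33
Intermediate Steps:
S = 10 (S = Add(Mul(2, -1), 12) = Add(-2, 12) = 10)
Function('X')(b) = Add(2, Mul(Rational(1, 2), Pow(Add(11, b), Rational(1, 2)))) (Function('X')(b) = Add(2, Mul(Rational(1, 2), Pow(Add(b, 11), Rational(1, 2)))) = Add(2, Mul(Rational(1, 2), Pow(Add(11, b), Rational(1, 2)))))
Add(369, Mul(-1, Function('X')(Pow(Add(Function('D')(5, -1), S), -1)))) = Add(369, Mul(-1, Add(2, Mul(Rational(1, 2), Pow(Add(11, Pow(Add(-4, 10), -1)), Rational(1, 2)))))) = Add(369, Mul(-1, Add(2, Mul(Rational(1, 2), Pow(Add(11, Pow(6, -1)), Rational(1, 2)))))) = Add(369, Mul(-1, Add(2, Mul(Rational(1, 2), Pow(Add(11, Rational(1, 6)), Rational(1, 2)))))) = Add(369, Mul(-1, Add(2, Mul(Rational(1, 2), Pow(Rational(67, 6), Rational(1, 2)))))) = Add(369, Mul(-1, Add(2, Mul(Rational(1, 2), Mul(Rational(1, 6), Pow(402, Rational(1, 2))))))) = Add(369, Mul(-1, Add(2, Mul(Rational(1, 12), Pow(402, Rational(1, 2)))))) = Add(369, Add(-2, Mul(Rational(-1, 12), Pow(402, Rational(1, 2))))) = Add(367, Mul(Rational(-1, 12), Pow(402, Rational(1, 2))))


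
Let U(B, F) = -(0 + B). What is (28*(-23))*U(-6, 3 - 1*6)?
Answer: -3864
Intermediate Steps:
U(B, F) = -B
(28*(-23))*U(-6, 3 - 1*6) = (28*(-23))*(-1*(-6)) = -644*6 = -3864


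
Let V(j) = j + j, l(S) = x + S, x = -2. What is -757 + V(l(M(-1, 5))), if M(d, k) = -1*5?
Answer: -771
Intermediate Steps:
M(d, k) = -5
l(S) = -2 + S
V(j) = 2*j
-757 + V(l(M(-1, 5))) = -757 + 2*(-2 - 5) = -757 + 2*(-7) = -757 - 14 = -771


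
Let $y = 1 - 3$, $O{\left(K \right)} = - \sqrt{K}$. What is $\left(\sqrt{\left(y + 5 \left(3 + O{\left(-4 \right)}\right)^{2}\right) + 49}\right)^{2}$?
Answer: $72 - 60 i \approx 72.0 - 60.0 i$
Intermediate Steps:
$y = -2$ ($y = 1 - 3 = -2$)
$\left(\sqrt{\left(y + 5 \left(3 + O{\left(-4 \right)}\right)^{2}\right) + 49}\right)^{2} = \left(\sqrt{\left(-2 + 5 \left(3 - \sqrt{-4}\right)^{2}\right) + 49}\right)^{2} = \left(\sqrt{\left(-2 + 5 \left(3 - 2 i\right)^{2}\right) + 49}\right)^{2} = \left(\sqrt{47 + 5 \left(3 - 2 i\right)^{2}}\right)^{2} = 47 + 5 \left(3 - 2 i\right)^{2}$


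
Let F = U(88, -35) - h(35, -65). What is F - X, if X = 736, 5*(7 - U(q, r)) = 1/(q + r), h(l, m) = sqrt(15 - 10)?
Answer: -193186/265 - sqrt(5) ≈ -731.24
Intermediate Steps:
h(l, m) = sqrt(5)
U(q, r) = 7 - 1/(5*(q + r))
F = 1854/265 - sqrt(5) (F = (-1/5 + 7*88 + 7*(-35))/(88 - 35) - sqrt(5) = (-1/5 + 616 - 245)/53 - sqrt(5) = (1/53)*(1854/5) - sqrt(5) = 1854/265 - sqrt(5) ≈ 4.7602)
F - X = (1854/265 - sqrt(5)) - 1*736 = (1854/265 - sqrt(5)) - 736 = -193186/265 - sqrt(5)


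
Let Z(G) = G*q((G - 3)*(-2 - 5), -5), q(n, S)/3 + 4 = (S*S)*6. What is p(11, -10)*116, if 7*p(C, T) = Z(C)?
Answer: 558888/7 ≈ 79841.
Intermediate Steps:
q(n, S) = -12 + 18*S**2 (q(n, S) = -12 + 3*((S*S)*6) = -12 + 3*(S**2*6) = -12 + 3*(6*S**2) = -12 + 18*S**2)
Z(G) = 438*G (Z(G) = G*(-12 + 18*(-5)**2) = G*(-12 + 18*25) = G*(-12 + 450) = G*438 = 438*G)
p(C, T) = 438*C/7 (p(C, T) = (438*C)/7 = 438*C/7)
p(11, -10)*116 = ((438/7)*11)*116 = (4818/7)*116 = 558888/7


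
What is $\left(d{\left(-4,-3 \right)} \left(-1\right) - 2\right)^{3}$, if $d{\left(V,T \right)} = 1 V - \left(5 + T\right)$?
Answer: $64$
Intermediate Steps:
$d{\left(V,T \right)} = -5 + V - T$ ($d{\left(V,T \right)} = V - \left(5 + T\right) = -5 + V - T$)
$\left(d{\left(-4,-3 \right)} \left(-1\right) - 2\right)^{3} = \left(\left(-5 - 4 - -3\right) \left(-1\right) - 2\right)^{3} = \left(\left(-5 - 4 + 3\right) \left(-1\right) - 2\right)^{3} = \left(\left(-6\right) \left(-1\right) - 2\right)^{3} = \left(6 - 2\right)^{3} = 4^{3} = 64$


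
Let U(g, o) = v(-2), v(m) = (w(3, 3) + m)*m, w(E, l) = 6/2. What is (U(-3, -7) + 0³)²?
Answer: 4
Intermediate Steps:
w(E, l) = 3 (w(E, l) = 6*(½) = 3)
v(m) = m*(3 + m) (v(m) = (3 + m)*m = m*(3 + m))
U(g, o) = -2 (U(g, o) = -2*(3 - 2) = -2*1 = -2)
(U(-3, -7) + 0³)² = (-2 + 0³)² = (-2 + 0)² = (-2)² = 4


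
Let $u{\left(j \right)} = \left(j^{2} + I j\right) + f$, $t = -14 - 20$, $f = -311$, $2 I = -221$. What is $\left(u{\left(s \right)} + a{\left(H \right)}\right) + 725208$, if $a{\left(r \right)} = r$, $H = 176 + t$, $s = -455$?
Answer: $\frac{1964683}{2} \approx 9.8234 \cdot 10^{5}$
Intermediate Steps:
$I = - \frac{221}{2}$ ($I = \frac{1}{2} \left(-221\right) = - \frac{221}{2} \approx -110.5$)
$t = -34$
$H = 142$ ($H = 176 - 34 = 142$)
$u{\left(j \right)} = -311 + j^{2} - \frac{221 j}{2}$ ($u{\left(j \right)} = \left(j^{2} - \frac{221 j}{2}\right) - 311 = -311 + j^{2} - \frac{221 j}{2}$)
$\left(u{\left(s \right)} + a{\left(H \right)}\right) + 725208 = \left(\left(-311 + \left(-455\right)^{2} - - \frac{100555}{2}\right) + 142\right) + 725208 = \left(\left(-311 + 207025 + \frac{100555}{2}\right) + 142\right) + 725208 = \left(\frac{513983}{2} + 142\right) + 725208 = \frac{514267}{2} + 725208 = \frac{1964683}{2}$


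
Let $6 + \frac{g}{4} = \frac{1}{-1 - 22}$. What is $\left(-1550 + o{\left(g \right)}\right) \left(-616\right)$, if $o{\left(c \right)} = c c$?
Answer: $\frac{314661424}{529} \approx 5.9482 \cdot 10^{5}$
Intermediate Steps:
$g = - \frac{556}{23}$ ($g = -24 + \frac{4}{-1 - 22} = -24 + \frac{4}{-23} = -24 + 4 \left(- \frac{1}{23}\right) = -24 - \frac{4}{23} = - \frac{556}{23} \approx -24.174$)
$o{\left(c \right)} = c^{2}$
$\left(-1550 + o{\left(g \right)}\right) \left(-616\right) = \left(-1550 + \left(- \frac{556}{23}\right)^{2}\right) \left(-616\right) = \left(-1550 + \frac{309136}{529}\right) \left(-616\right) = \left(- \frac{510814}{529}\right) \left(-616\right) = \frac{314661424}{529}$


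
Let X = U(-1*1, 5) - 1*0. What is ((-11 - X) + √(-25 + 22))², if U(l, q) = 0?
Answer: (11 - I*√3)² ≈ 118.0 - 38.105*I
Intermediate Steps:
X = 0 (X = 0 - 1*0 = 0 + 0 = 0)
((-11 - X) + √(-25 + 22))² = ((-11 - 1*0) + √(-25 + 22))² = ((-11 + 0) + √(-3))² = (-11 + I*√3)²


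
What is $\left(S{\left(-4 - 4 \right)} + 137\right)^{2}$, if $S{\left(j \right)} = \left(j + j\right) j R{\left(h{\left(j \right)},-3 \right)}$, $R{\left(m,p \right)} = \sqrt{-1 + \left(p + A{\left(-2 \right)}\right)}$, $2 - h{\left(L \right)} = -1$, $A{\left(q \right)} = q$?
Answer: $-79535 + 35072 i \sqrt{6} \approx -79535.0 + 85909.0 i$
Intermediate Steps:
$h{\left(L \right)} = 3$ ($h{\left(L \right)} = 2 - -1 = 2 + 1 = 3$)
$R{\left(m,p \right)} = \sqrt{-3 + p}$ ($R{\left(m,p \right)} = \sqrt{-1 + \left(p - 2\right)} = \sqrt{-1 + \left(-2 + p\right)} = \sqrt{-3 + p}$)
$S{\left(j \right)} = 2 i \sqrt{6} j^{2}$ ($S{\left(j \right)} = \left(j + j\right) j \sqrt{-3 - 3} = 2 j j \sqrt{-6} = 2 j^{2} i \sqrt{6} = 2 i \sqrt{6} j^{2}$)
$\left(S{\left(-4 - 4 \right)} + 137\right)^{2} = \left(2 i \sqrt{6} \left(-4 - 4\right)^{2} + 137\right)^{2} = \left(2 i \sqrt{6} \left(-8\right)^{2} + 137\right)^{2} = \left(2 i \sqrt{6} \cdot 64 + 137\right)^{2} = \left(128 i \sqrt{6} + 137\right)^{2} = \left(137 + 128 i \sqrt{6}\right)^{2}$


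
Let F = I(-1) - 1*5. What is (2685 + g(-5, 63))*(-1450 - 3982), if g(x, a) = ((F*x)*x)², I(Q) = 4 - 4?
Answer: -99459920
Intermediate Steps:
I(Q) = 0
F = -5 (F = 0 - 1*5 = 0 - 5 = -5)
g(x, a) = 25*x⁴ (g(x, a) = ((-5*x)*x)² = (-5*x²)² = 25*x⁴)
(2685 + g(-5, 63))*(-1450 - 3982) = (2685 + 25*(-5)⁴)*(-1450 - 3982) = (2685 + 25*625)*(-5432) = (2685 + 15625)*(-5432) = 18310*(-5432) = -99459920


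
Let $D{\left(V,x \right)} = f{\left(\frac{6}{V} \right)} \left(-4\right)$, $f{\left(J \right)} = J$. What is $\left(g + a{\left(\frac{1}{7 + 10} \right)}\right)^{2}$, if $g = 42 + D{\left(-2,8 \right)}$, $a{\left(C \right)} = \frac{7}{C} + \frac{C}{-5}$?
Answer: $\frac{216207616}{7225} \approx 29925.0$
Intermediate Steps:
$D{\left(V,x \right)} = - \frac{24}{V}$ ($D{\left(V,x \right)} = \frac{6}{V} \left(-4\right) = - \frac{24}{V}$)
$a{\left(C \right)} = \frac{7}{C} - \frac{C}{5}$ ($a{\left(C \right)} = \frac{7}{C} + C \left(- \frac{1}{5}\right) = \frac{7}{C} - \frac{C}{5}$)
$g = 54$ ($g = 42 - \frac{24}{-2} = 42 - -12 = 42 + 12 = 54$)
$\left(g + a{\left(\frac{1}{7 + 10} \right)}\right)^{2} = \left(54 + \left(\frac{7}{\frac{1}{7 + 10}} - \frac{1}{5 \left(7 + 10\right)}\right)\right)^{2} = \left(54 + \left(\frac{7}{\frac{1}{17}} - \frac{1}{5 \cdot 17}\right)\right)^{2} = \left(54 + \left(7 \frac{1}{\frac{1}{17}} - \frac{1}{85}\right)\right)^{2} = \left(54 + \left(7 \cdot 17 - \frac{1}{85}\right)\right)^{2} = \left(54 + \left(119 - \frac{1}{85}\right)\right)^{2} = \left(54 + \frac{10114}{85}\right)^{2} = \left(\frac{14704}{85}\right)^{2} = \frac{216207616}{7225}$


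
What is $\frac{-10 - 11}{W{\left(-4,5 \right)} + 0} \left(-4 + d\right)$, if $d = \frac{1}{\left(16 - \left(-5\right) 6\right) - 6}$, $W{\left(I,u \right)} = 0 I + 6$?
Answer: $\frac{1113}{80} \approx 13.913$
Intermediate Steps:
$W{\left(I,u \right)} = 6$ ($W{\left(I,u \right)} = 0 + 6 = 6$)
$d = \frac{1}{40}$ ($d = \frac{1}{\left(16 - -30\right) - 6} = \frac{1}{\left(16 + 30\right) - 6} = \frac{1}{46 - 6} = \frac{1}{40} \approx 0.025$)
$\frac{-10 - 11}{W{\left(-4,5 \right)} + 0} \left(-4 + d\right) = \frac{-10 - 11}{6 + 0} \left(-4 + \frac{1}{40}\right) = - \frac{21}{6} \left(- \frac{159}{40}\right) = \left(-21\right) \frac{1}{6} \left(- \frac{159}{40}\right) = \left(- \frac{7}{2}\right) \left(- \frac{159}{40}\right) = \frac{1113}{80}$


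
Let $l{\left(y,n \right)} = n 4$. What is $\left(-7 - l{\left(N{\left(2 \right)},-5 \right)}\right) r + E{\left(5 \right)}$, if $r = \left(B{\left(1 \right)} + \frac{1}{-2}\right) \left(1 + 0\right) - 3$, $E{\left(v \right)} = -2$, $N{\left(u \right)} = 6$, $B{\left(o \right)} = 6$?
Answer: $\frac{61}{2} \approx 30.5$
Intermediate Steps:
$l{\left(y,n \right)} = 4 n$
$r = \frac{5}{2}$ ($r = \left(6 + \frac{1}{-2}\right) \left(1 + 0\right) - 3 = \left(6 - \frac{1}{2}\right) 1 - 3 = \frac{11}{2} \cdot 1 - 3 = \frac{11}{2} - 3 = \frac{5}{2} \approx 2.5$)
$\left(-7 - l{\left(N{\left(2 \right)},-5 \right)}\right) r + E{\left(5 \right)} = \left(-7 - 4 \left(-5\right)\right) \frac{5}{2} - 2 = \left(-7 - -20\right) \frac{5}{2} - 2 = \left(-7 + 20\right) \frac{5}{2} - 2 = 13 \cdot \frac{5}{2} - 2 = \frac{65}{2} - 2 = \frac{61}{2}$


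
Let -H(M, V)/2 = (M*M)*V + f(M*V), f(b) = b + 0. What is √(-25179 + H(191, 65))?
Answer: I*√4792539 ≈ 2189.2*I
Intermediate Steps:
f(b) = b
H(M, V) = -2*M*V - 2*V*M² (H(M, V) = -2*((M*M)*V + M*V) = -2*(M²*V + M*V) = -2*(V*M² + M*V) = -2*(M*V + V*M²) = -2*M*V - 2*V*M²)
√(-25179 + H(191, 65)) = √(-25179 + 2*191*65*(-1 - 1*191)) = √(-25179 + 2*191*65*(-1 - 191)) = √(-25179 + 2*191*65*(-192)) = √(-25179 - 4767360) = √(-4792539) = I*√4792539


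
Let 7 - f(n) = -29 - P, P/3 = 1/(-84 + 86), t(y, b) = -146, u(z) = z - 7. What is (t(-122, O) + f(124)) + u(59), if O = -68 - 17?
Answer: -113/2 ≈ -56.500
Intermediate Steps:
u(z) = -7 + z
O = -85
P = 3/2 (P = 3/(-84 + 86) = 3/2 ≈ 1.5000)
f(n) = 75/2 (f(n) = 7 - (-29 - 1*3/2) = 7 - (-29 - 3/2) = 7 - 1*(-61/2) = 7 + 61/2 = 75/2)
(t(-122, O) + f(124)) + u(59) = (-146 + 75/2) + (-7 + 59) = -217/2 + 52 = -113/2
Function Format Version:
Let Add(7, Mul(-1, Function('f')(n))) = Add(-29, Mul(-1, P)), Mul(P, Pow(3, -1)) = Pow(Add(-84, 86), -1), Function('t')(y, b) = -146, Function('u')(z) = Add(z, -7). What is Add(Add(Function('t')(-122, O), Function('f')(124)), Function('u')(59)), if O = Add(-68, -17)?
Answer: Rational(-113, 2) ≈ -56.500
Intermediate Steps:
Function('u')(z) = Add(-7, z)
O = -85
P = Rational(3, 2) (P = Mul(3, Pow(Add(-84, 86), -1)) = Mul(3, Pow(2, -1)) = Mul(3, Rational(1, 2)) = Rational(3, 2) ≈ 1.5000)
Function('f')(n) = Rational(75, 2) (Function('f')(n) = Add(7, Mul(-1, Add(-29, Mul(-1, Rational(3, 2))))) = Add(7, Mul(-1, Add(-29, Rational(-3, 2)))) = Add(7, Mul(-1, Rational(-61, 2))) = Add(7, Rational(61, 2)) = Rational(75, 2))
Add(Add(Function('t')(-122, O), Function('f')(124)), Function('u')(59)) = Add(Add(-146, Rational(75, 2)), Add(-7, 59)) = Add(Rational(-217, 2), 52) = Rational(-113, 2)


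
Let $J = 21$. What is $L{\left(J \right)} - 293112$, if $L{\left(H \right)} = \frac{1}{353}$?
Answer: $- \frac{103468535}{353} \approx -2.9311 \cdot 10^{5}$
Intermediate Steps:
$L{\left(H \right)} = \frac{1}{353}$
$L{\left(J \right)} - 293112 = \frac{1}{353} - 293112 = - \frac{103468535}{353}$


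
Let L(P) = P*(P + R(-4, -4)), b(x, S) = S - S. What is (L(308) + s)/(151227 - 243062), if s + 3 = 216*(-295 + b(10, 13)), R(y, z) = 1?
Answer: -31449/91835 ≈ -0.34245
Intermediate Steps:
b(x, S) = 0
L(P) = P*(1 + P) (L(P) = P*(P + 1) = P*(1 + P))
s = -63723 (s = -3 + 216*(-295 + 0) = -3 + 216*(-295) = -3 - 63720 = -63723)
(L(308) + s)/(151227 - 243062) = (308*(1 + 308) - 63723)/(151227 - 243062) = (308*309 - 63723)/(-91835) = (95172 - 63723)*(-1/91835) = 31449*(-1/91835) = -31449/91835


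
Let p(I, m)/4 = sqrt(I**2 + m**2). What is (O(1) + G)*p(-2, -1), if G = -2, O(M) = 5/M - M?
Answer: 8*sqrt(5) ≈ 17.889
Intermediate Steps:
O(M) = -M + 5/M
p(I, m) = 4*sqrt(I**2 + m**2)
(O(1) + G)*p(-2, -1) = ((-1*1 + 5/1) - 2)*(4*sqrt((-2)**2 + (-1)**2)) = ((-1 + 5*1) - 2)*(4*sqrt(4 + 1)) = ((-1 + 5) - 2)*(4*sqrt(5)) = (4 - 2)*(4*sqrt(5)) = 2*(4*sqrt(5)) = 8*sqrt(5)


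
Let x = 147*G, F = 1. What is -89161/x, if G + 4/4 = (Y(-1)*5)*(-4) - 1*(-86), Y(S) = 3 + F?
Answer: -89161/735 ≈ -121.31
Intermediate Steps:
Y(S) = 4 (Y(S) = 3 + 1 = 4)
G = 5 (G = -1 + ((4*5)*(-4) - 1*(-86)) = -1 + (20*(-4) + 86) = -1 + (-80 + 86) = -1 + 6 = 5)
x = 735 (x = 147*5 = 735)
-89161/x = -89161/735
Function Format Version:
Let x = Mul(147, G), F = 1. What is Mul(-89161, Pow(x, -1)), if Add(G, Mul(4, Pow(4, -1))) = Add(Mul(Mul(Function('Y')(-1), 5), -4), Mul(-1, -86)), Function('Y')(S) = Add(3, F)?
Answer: Rational(-89161, 735) ≈ -121.31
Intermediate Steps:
Function('Y')(S) = 4 (Function('Y')(S) = Add(3, 1) = 4)
G = 5 (G = Add(-1, Add(Mul(Mul(4, 5), -4), Mul(-1, -86))) = Add(-1, Add(Mul(20, -4), 86)) = Add(-1, Add(-80, 86)) = Add(-1, 6) = 5)
x = 735 (x = Mul(147, 5) = 735)
Mul(-89161, Pow(x, -1)) = Mul(-89161, Pow(735, -1)) = Mul(-89161, Rational(1, 735)) = Rational(-89161, 735)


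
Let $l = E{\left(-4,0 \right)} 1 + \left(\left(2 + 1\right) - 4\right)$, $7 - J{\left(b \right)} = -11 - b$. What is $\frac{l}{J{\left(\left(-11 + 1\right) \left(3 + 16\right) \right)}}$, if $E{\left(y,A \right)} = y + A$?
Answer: $\frac{5}{172} \approx 0.02907$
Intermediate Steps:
$J{\left(b \right)} = 18 + b$ ($J{\left(b \right)} = 7 - \left(-11 - b\right) = 7 + \left(11 + b\right) = 18 + b$)
$E{\left(y,A \right)} = A + y$
$l = -5$ ($l = \left(0 - 4\right) 1 + \left(\left(2 + 1\right) - 4\right) = \left(-4\right) 1 + \left(3 - 4\right) = -4 - 1 = -5$)
$\frac{l}{J{\left(\left(-11 + 1\right) \left(3 + 16\right) \right)}} = - \frac{5}{18 + \left(-11 + 1\right) \left(3 + 16\right)} = - \frac{5}{18 - 190} = - \frac{5}{-172} = \left(-5\right) \left(- \frac{1}{172}\right) = \frac{5}{172}$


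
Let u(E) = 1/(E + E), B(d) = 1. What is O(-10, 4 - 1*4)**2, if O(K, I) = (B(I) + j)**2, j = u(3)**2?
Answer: 1874161/1679616 ≈ 1.1158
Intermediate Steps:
u(E) = 1/(2*E)
j = 1/36 (j = ((1/2)/3)**2 = ((1/2)*(1/3))**2 = (1/6)**2 = 1/36 ≈ 0.027778)
O(K, I) = 1369/1296 (O(K, I) = (1 + 1/36)**2 = (37/36)**2 = 1369/1296)
O(-10, 4 - 1*4)**2 = (1369/1296)**2 = 1874161/1679616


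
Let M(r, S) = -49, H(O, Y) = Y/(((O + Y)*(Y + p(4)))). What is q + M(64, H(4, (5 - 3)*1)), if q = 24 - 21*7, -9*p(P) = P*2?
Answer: -172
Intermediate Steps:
p(P) = -2*P/9 (p(P) = -P*2/9 = -2*P/9)
q = -123 (q = 24 - 147 = -123)
H(O, Y) = Y/((-8/9 + Y)*(O + Y)) (H(O, Y) = Y/(((O + Y)*(Y - 2/9*4))) = Y/(((O + Y)*(Y - 8/9))) = Y/(((O + Y)*(-8/9 + Y))) = Y/(((-8/9 + Y)*(O + Y))) = Y*(1/((-8/9 + Y)*(O + Y))) = Y/((-8/9 + Y)*(O + Y)))
q + M(64, H(4, (5 - 3)*1)) = -123 - 49 = -172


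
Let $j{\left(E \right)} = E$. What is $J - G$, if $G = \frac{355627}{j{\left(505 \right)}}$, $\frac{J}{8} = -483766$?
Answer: $- \frac{1954770267}{505} \approx -3.8708 \cdot 10^{6}$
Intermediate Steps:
$J = -3870128$ ($J = 8 \left(-483766\right) = -3870128$)
$G = \frac{355627}{505} \approx 704.21$
$J - G = -3870128 - \frac{355627}{505} = - \frac{1954770267}{505}$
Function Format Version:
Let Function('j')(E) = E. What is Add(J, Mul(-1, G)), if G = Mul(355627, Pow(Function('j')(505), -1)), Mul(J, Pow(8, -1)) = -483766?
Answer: Rational(-1954770267, 505) ≈ -3.8708e+6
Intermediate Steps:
J = -3870128 (J = Mul(8, -483766) = -3870128)
G = Rational(355627, 505) (G = Mul(355627, Pow(505, -1)) = Mul(355627, Rational(1, 505)) = Rational(355627, 505) ≈ 704.21)
Add(J, Mul(-1, G)) = Add(-3870128, Mul(-1, Rational(355627, 505))) = Add(-3870128, Rational(-355627, 505)) = Rational(-1954770267, 505)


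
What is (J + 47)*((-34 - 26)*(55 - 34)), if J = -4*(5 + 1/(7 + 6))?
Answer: -437220/13 ≈ -33632.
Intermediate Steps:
J = -264/13 (J = -4*(5 + 1/13) = -4*66/13 = -264/13 ≈ -20.308)
(J + 47)*((-34 - 26)*(55 - 34)) = (-264/13 + 47)*((-34 - 26)*(55 - 34)) = 347*(-60*21)/13 = (347/13)*(-1260) = -437220/13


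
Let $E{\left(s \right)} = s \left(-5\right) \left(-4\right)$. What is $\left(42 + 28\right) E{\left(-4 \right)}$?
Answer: $-5600$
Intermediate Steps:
$E{\left(s \right)} = 20 s$ ($E{\left(s \right)} = - 5 s \left(-4\right) = 20 s$)
$\left(42 + 28\right) E{\left(-4 \right)} = \left(42 + 28\right) 20 \left(-4\right) = 70 \left(-80\right) = -5600$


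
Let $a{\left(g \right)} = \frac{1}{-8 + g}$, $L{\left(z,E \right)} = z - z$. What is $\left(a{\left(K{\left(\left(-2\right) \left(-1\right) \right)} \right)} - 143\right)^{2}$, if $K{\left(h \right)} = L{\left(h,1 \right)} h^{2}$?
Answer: $\frac{1311025}{64} \approx 20485.0$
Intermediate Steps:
$L{\left(z,E \right)} = 0$
$K{\left(h \right)} = 0$ ($K{\left(h \right)} = 0 h^{2} = 0$)
$\left(a{\left(K{\left(\left(-2\right) \left(-1\right) \right)} \right)} - 143\right)^{2} = \left(\frac{1}{-8 + 0} - 143\right)^{2} = \left(\frac{1}{-8} - 143\right)^{2} = \left(- \frac{1}{8} - 143\right)^{2} = \left(- \frac{1145}{8}\right)^{2} = \frac{1311025}{64}$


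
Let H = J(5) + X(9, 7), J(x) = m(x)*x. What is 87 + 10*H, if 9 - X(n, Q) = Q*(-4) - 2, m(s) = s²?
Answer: 1727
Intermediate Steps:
X(n, Q) = 11 + 4*Q (X(n, Q) = 9 - (Q*(-4) - 2) = 9 - (-4*Q - 2) = 9 - (-2 - 4*Q) = 9 + (2 + 4*Q) = 11 + 4*Q)
J(x) = x³ (J(x) = x²*x = x³)
H = 164 (H = 5³ + (11 + 4*7) = 125 + (11 + 28) = 125 + 39 = 164)
87 + 10*H = 87 + 10*164 = 87 + 1640 = 1727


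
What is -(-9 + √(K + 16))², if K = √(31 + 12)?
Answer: -(9 - √(16 + √43))² ≈ -18.067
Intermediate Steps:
K = √43 ≈ 6.5574
-(-9 + √(K + 16))² = -(-9 + √(√43 + 16))² = -(-9 + √(16 + √43))²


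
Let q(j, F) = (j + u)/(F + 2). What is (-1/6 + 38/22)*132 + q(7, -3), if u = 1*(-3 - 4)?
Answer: 206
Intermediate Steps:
u = -7 (u = 1*(-7) = -7)
q(j, F) = (-7 + j)/(2 + F) (q(j, F) = (j - 7)/(F + 2) = (-7 + j)/(2 + F))
(-1/6 + 38/22)*132 + q(7, -3) = (-1/6 + 38/22)*132 + (-7 + 7)/(2 - 3) = (-1*⅙ + 38*(1/22))*132 + 0/(-1) = (-⅙ + 19/11)*132 - 1*0 = (103/66)*132 + 0 = 206 + 0 = 206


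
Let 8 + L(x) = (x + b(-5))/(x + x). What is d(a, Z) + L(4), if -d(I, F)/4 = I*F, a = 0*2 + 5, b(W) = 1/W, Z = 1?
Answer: -1101/40 ≈ -27.525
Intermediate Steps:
b(W) = 1/W
a = 5 (a = 0 + 5 = 5)
d(I, F) = -4*F*I (d(I, F) = -4*I*F = -4*F*I)
L(x) = -8 + (-⅕ + x)/(2*x) (L(x) = -8 + (x + 1/(-5))/(x + x) = -8 + (x - ⅕)/((2*x)) = -8 + (-⅕ + x)*(1/(2*x)) = -8 + (-⅕ + x)/(2*x))
d(a, Z) + L(4) = -4*1*5 + (⅒)*(-1 - 75*4)/4 = -20 + (⅒)*(¼)*(-1 - 300) = -20 + (⅒)*(¼)*(-301) = -20 - 301/40 = -1101/40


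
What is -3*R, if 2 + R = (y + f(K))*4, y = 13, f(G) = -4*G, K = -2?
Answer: -246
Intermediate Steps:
R = 82 (R = -2 + (13 - 4*(-2))*4 = -2 + (13 + 8)*4 = -2 + 21*4 = -2 + 84 = 82)
-3*R = -3*82 = -246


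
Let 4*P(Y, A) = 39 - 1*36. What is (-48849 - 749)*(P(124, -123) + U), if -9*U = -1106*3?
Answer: -109933967/6 ≈ -1.8322e+7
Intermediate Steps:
U = 1106/3 (U = -(-1106)*3/9 = -⅑*(-3318) = 1106/3 ≈ 368.67)
P(Y, A) = ¾ (P(Y, A) = (39 - 1*36)/4 = (39 - 36)/4 = (¼)*3 = ¾)
(-48849 - 749)*(P(124, -123) + U) = (-48849 - 749)*(¾ + 1106/3) = -49598*4433/12 = -109933967/6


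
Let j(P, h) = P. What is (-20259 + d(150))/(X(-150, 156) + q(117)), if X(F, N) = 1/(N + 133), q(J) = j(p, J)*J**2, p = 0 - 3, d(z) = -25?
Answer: 266458/539471 ≈ 0.49392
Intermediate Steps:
p = -3
q(J) = -3*J**2
X(F, N) = 1/(133 + N)
(-20259 + d(150))/(X(-150, 156) + q(117)) = (-20259 - 25)/(1/(133 + 156) - 3*117**2) = -20284/(1/289 - 3*13689) = -20284/(1/289 - 41067) = -20284/(-11868362/289) = -20284*(-289/11868362) = 266458/539471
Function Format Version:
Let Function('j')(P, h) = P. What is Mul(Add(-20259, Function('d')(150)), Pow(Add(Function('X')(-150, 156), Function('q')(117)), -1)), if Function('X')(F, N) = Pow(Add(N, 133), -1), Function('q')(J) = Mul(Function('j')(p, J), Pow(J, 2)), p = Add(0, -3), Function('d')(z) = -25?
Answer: Rational(266458, 539471) ≈ 0.49392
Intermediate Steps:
p = -3
Function('q')(J) = Mul(-3, Pow(J, 2))
Function('X')(F, N) = Pow(Add(133, N), -1)
Mul(Add(-20259, Function('d')(150)), Pow(Add(Function('X')(-150, 156), Function('q')(117)), -1)) = Mul(Add(-20259, -25), Pow(Add(Pow(Add(133, 156), -1), Mul(-3, Pow(117, 2))), -1)) = Mul(-20284, Pow(Add(Pow(289, -1), Mul(-3, 13689)), -1)) = Mul(-20284, Pow(Add(Rational(1, 289), -41067), -1)) = Mul(-20284, Pow(Rational(-11868362, 289), -1)) = Mul(-20284, Rational(-289, 11868362)) = Rational(266458, 539471)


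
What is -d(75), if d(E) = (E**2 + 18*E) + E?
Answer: -7050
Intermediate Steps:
d(E) = E**2 + 19*E
-d(75) = -75*(19 + 75) = -75*94 = -1*7050 = -7050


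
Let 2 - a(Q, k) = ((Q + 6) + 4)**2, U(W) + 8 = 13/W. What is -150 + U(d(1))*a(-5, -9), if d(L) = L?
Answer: -265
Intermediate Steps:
U(W) = -8 + 13/W
a(Q, k) = 2 - (10 + Q)**2 (a(Q, k) = 2 - ((Q + 6) + 4)**2 = 2 - ((6 + Q) + 4)**2 = 2 - (10 + Q)**2)
-150 + U(d(1))*a(-5, -9) = -150 + (-8 + 13/1)*(2 - (10 - 5)**2) = -150 + (-8 + 13*1)*(2 - 1*5**2) = -150 + (-8 + 13)*(2 - 1*25) = -150 + 5*(2 - 25) = -150 + 5*(-23) = -150 - 115 = -265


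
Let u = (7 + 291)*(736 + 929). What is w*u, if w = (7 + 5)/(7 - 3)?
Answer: 1488510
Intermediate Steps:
u = 496170 (u = 298*1665 = 496170)
w = 3 (w = 12/4 = 12*(1/4) = 3)
w*u = 3*496170 = 1488510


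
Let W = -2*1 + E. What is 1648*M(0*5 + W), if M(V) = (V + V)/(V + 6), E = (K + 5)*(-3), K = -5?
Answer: -1648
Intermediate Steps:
E = 0 (E = (-5 + 5)*(-3) = 0*(-3) = 0)
W = -2 (W = -2*1 + 0 = -2 + 0 = -2)
M(V) = 2*V/(6 + V) (M(V) = (2*V)/(6 + V) = 2*V/(6 + V))
1648*M(0*5 + W) = 1648*(2*(0*5 - 2)/(6 + (0*5 - 2))) = 1648*(2*(0 - 2)/(6 + (0 - 2))) = 1648*(2*(-2)/(6 - 2)) = 1648*(2*(-2)/4) = 1648*(2*(-2)*(¼)) = 1648*(-1) = -1648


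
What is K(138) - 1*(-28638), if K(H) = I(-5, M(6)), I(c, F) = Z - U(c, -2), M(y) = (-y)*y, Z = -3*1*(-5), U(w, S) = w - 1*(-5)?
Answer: 28653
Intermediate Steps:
U(w, S) = 5 + w (U(w, S) = w + 5 = 5 + w)
Z = 15 (Z = -3*(-5) = 15)
M(y) = -y²
I(c, F) = 10 - c (I(c, F) = 15 - (5 + c) = 15 + (-5 - c) = 10 - c)
K(H) = 15 (K(H) = 10 - 1*(-5) = 10 + 5 = 15)
K(138) - 1*(-28638) = 15 - 1*(-28638) = 15 + 28638 = 28653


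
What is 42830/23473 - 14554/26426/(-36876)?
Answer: 20868770857061/11437045268124 ≈ 1.8247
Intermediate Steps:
42830/23473 - 14554/26426/(-36876) = 42830*(1/23473) - 14554*1/26426*(-1/36876) = 42830/23473 - 7277/13213*(-1/36876) = 42830/23473 + 7277/487242588 = 20868770857061/11437045268124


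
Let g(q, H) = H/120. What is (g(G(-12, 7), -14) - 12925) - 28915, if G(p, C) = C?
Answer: -2510407/60 ≈ -41840.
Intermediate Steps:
g(q, H) = H/120 (g(q, H) = H*(1/120) = H/120)
(g(G(-12, 7), -14) - 12925) - 28915 = ((1/120)*(-14) - 12925) - 28915 = (-7/60 - 12925) - 28915 = -775507/60 - 28915 = -2510407/60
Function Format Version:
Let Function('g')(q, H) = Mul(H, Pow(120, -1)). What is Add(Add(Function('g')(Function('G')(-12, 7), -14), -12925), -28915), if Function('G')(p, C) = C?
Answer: Rational(-2510407, 60) ≈ -41840.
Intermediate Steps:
Function('g')(q, H) = Mul(Rational(1, 120), H) (Function('g')(q, H) = Mul(H, Rational(1, 120)) = Mul(Rational(1, 120), H))
Add(Add(Function('g')(Function('G')(-12, 7), -14), -12925), -28915) = Add(Add(Mul(Rational(1, 120), -14), -12925), -28915) = Add(Add(Rational(-7, 60), -12925), -28915) = Add(Rational(-775507, 60), -28915) = Rational(-2510407, 60)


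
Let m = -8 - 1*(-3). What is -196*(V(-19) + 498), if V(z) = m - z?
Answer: -100352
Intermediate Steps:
m = -5 (m = -8 + 3 = -5)
V(z) = -5 - z
-196*(V(-19) + 498) = -196*((-5 - 1*(-19)) + 498) = -196*((-5 + 19) + 498) = -196*(14 + 498) = -196*512 = -100352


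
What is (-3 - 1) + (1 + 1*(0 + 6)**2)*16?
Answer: 588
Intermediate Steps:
(-3 - 1) + (1 + 1*(0 + 6)**2)*16 = -4 + (1 + 1*6**2)*16 = -4 + (1 + 1*36)*16 = -4 + (1 + 36)*16 = -4 + 37*16 = -4 + 592 = 588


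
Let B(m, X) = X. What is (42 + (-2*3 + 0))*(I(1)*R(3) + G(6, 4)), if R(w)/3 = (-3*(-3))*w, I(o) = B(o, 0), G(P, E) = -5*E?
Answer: -720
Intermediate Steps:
I(o) = 0
R(w) = 27*w (R(w) = 3*((-3*(-3))*w) = 3*(9*w) = 27*w)
(42 + (-2*3 + 0))*(I(1)*R(3) + G(6, 4)) = (42 + (-2*3 + 0))*(0*(27*3) - 5*4) = (42 + (-6 + 0))*(0*81 - 20) = (42 - 6)*(0 - 20) = 36*(-20) = -720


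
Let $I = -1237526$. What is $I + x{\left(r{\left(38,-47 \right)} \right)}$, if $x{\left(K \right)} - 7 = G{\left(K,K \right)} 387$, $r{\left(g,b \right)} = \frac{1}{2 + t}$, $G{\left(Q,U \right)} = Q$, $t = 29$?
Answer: $- \frac{38362702}{31} \approx -1.2375 \cdot 10^{6}$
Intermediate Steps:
$r{\left(g,b \right)} = \frac{1}{31}$ ($r{\left(g,b \right)} = \frac{1}{2 + 29} = \frac{1}{31}$)
$x{\left(K \right)} = 7 + 387 K$ ($x{\left(K \right)} = 7 + K 387 = 7 + 387 K$)
$I + x{\left(r{\left(38,-47 \right)} \right)} = -1237526 + \left(7 + 387 \cdot \frac{1}{31}\right) = -1237526 + \left(7 + \frac{387}{31}\right) = -1237526 + \frac{604}{31} = - \frac{38362702}{31}$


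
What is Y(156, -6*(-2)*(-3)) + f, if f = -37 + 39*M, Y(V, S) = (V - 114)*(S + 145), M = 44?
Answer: 6257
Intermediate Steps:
Y(V, S) = (-114 + V)*(145 + S)
f = 1679 (f = -37 + 39*44 = -37 + 1716 = 1679)
Y(156, -6*(-2)*(-3)) + f = (-16530 - 114*(-6*(-2))*(-3) + 145*156 + (-6*(-2)*(-3))*156) + 1679 = (-16530 - 1368*(-3) + 22620 + (12*(-3))*156) + 1679 = (-16530 - 114*(-36) + 22620 - 36*156) + 1679 = (-16530 + 4104 + 22620 - 5616) + 1679 = 4578 + 1679 = 6257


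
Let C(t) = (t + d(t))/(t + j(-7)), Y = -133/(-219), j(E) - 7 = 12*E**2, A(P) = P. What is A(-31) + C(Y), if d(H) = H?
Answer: -288808/9317 ≈ -30.998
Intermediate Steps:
j(E) = 7 + 12*E**2
Y = 133/219 (Y = -133*(-1/219) = 133/219 ≈ 0.60731)
C(t) = 2*t/(595 + t) (C(t) = (t + t)/(t + (7 + 12*(-7)**2)) = (2*t)/(t + (7 + 12*49)) = (2*t)/(t + (7 + 588)) = (2*t)/(t + 595) = (2*t)/(595 + t) = 2*t/(595 + t))
A(-31) + C(Y) = -31 + 2*(133/219)/(595 + 133/219) = -31 + 2*(133/219)/(130438/219) = -31 + 2*(133/219)*(219/130438) = -31 + 19/9317 = -288808/9317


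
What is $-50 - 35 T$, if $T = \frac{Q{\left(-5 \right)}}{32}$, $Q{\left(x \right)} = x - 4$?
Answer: $- \frac{1285}{32} \approx -40.156$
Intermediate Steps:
$Q{\left(x \right)} = -4 + x$ ($Q{\left(x \right)} = x - 4 = -4 + x$)
$T = - \frac{9}{32}$ ($T = \frac{-4 - 5}{32} = \left(-9\right) \frac{1}{32} = - \frac{9}{32} \approx -0.28125$)
$-50 - 35 T = -50 - - \frac{315}{32} = -50 + \frac{315}{32} = - \frac{1285}{32}$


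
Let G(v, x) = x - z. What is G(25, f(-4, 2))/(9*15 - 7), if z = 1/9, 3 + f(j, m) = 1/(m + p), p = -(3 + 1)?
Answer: -65/2304 ≈ -0.028212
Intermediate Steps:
p = -4 (p = -1*4 = -4)
f(j, m) = -3 + 1/(-4 + m) (f(j, m) = -3 + 1/(m - 4) = -3 + 1/(-4 + m))
z = ⅑ ≈ 0.11111
G(v, x) = -⅑ + x (G(v, x) = x - 1*⅑ = x - ⅑ = -⅑ + x)
G(25, f(-4, 2))/(9*15 - 7) = (-⅑ + (13 - 3*2)/(-4 + 2))/(9*15 - 7) = (-⅑ + (13 - 6)/(-2))/(135 - 7) = (-⅑ - ½*7)/128 = (-⅑ - 7/2)*(1/128) = -65/18*1/128 = -65/2304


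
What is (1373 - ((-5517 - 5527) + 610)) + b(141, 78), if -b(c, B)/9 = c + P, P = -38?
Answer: 10880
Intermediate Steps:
b(c, B) = 342 - 9*c (b(c, B) = -9*(c - 38) = -9*(-38 + c) = 342 - 9*c)
(1373 - ((-5517 - 5527) + 610)) + b(141, 78) = (1373 - ((-5517 - 5527) + 610)) + (342 - 9*141) = (1373 - (-11044 + 610)) + (342 - 1269) = (1373 - 1*(-10434)) - 927 = (1373 + 10434) - 927 = 11807 - 927 = 10880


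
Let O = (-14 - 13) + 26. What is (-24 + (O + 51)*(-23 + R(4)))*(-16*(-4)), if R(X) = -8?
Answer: -100736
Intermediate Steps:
O = -1 (O = -27 + 26 = -1)
(-24 + (O + 51)*(-23 + R(4)))*(-16*(-4)) = (-24 + (-1 + 51)*(-23 - 8))*(-16*(-4)) = (-24 + 50*(-31))*64 = (-24 - 1550)*64 = -1574*64 = -100736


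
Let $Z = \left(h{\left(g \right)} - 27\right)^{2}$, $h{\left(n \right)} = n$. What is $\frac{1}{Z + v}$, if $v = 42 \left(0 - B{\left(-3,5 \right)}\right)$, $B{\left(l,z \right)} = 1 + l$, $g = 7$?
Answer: $\frac{1}{484} \approx 0.0020661$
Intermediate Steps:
$Z = 400$ ($Z = \left(7 - 27\right)^{2} = \left(-20\right)^{2} = 400$)
$v = 84$ ($v = 42 \left(0 - \left(1 - 3\right)\right) = 42 \left(0 - -2\right) = 42 \left(0 + 2\right) = 42 \cdot 2 = 84$)
$\frac{1}{Z + v} = \frac{1}{400 + 84} = \frac{1}{484}$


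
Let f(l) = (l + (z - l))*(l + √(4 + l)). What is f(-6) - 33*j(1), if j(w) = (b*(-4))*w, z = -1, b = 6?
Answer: 798 - I*√2 ≈ 798.0 - 1.4142*I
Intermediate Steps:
j(w) = -24*w (j(w) = (6*(-4))*w = -24*w)
f(l) = -l - √(4 + l) (f(l) = (l + (-1 - l))*(l + √(4 + l)) = -(l + √(4 + l)) = -l - √(4 + l))
f(-6) - 33*j(1) = (-1*(-6) - √(4 - 6)) - (-792) = (6 - √(-2)) - 33*(-24) = (6 - I*√2) + 792 = 798 - I*√2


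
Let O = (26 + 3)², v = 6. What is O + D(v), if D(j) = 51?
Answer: 892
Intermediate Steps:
O = 841 (O = 29² = 841)
O + D(v) = 841 + 51 = 892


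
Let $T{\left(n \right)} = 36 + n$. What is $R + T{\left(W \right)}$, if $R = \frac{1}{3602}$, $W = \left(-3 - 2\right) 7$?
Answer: $\frac{3603}{3602} \approx 1.0003$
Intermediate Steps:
$W = -35$ ($W = \left(-5\right) 7 = -35$)
$R = \frac{1}{3602} \approx 0.00027762$
$R + T{\left(W \right)} = \frac{1}{3602} + \left(36 - 35\right) = \frac{1}{3602} + 1 = \frac{3603}{3602}$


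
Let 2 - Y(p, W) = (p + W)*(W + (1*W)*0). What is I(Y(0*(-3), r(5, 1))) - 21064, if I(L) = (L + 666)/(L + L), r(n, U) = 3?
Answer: -295555/14 ≈ -21111.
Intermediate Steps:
Y(p, W) = 2 - W*(W + p) (Y(p, W) = 2 - (p + W)*(W + (1*W)*0) = 2 - (W + p)*(W + W*0) = 2 - (W + p)*(W + 0) = 2 - (W + p)*W = 2 - W*(W + p))
I(L) = (666 + L)/(2*L) (I(L) = (666 + L)/((2*L)) = (666 + L)*(1/(2*L)) = (666 + L)/(2*L))
I(Y(0*(-3), r(5, 1))) - 21064 = (666 + (2 - 1*3² - 1*3*0*(-3)))/(2*(2 - 1*3² - 1*3*0*(-3))) - 21064 = (666 + (2 - 1*9 - 1*3*0))/(2*(2 - 1*9 - 1*3*0)) - 21064 = (666 + (2 - 9 + 0))/(2*(2 - 9 + 0)) - 21064 = (½)*(666 - 7)/(-7) - 21064 = (½)*(-⅐)*659 - 21064 = -659/14 - 21064 = -295555/14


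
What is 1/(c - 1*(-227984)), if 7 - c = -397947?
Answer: 1/625938 ≈ 1.5976e-6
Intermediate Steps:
c = 397954 (c = 7 - 1*(-397947) = 7 + 397947 = 397954)
1/(c - 1*(-227984)) = 1/(397954 - 1*(-227984)) = 1/(397954 + 227984) = 1/625938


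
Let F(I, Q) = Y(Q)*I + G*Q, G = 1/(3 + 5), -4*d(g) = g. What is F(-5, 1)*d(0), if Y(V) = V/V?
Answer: 0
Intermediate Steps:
Y(V) = 1
d(g) = -g/4
G = ⅛ (G = 1/8 = ⅛ ≈ 0.12500)
F(I, Q) = I + Q/8 (F(I, Q) = 1*I + Q/8 = I + Q/8)
F(-5, 1)*d(0) = (-5 + (⅛)*1)*(-¼*0) = (-5 + ⅛)*0 = -39/8*0 = 0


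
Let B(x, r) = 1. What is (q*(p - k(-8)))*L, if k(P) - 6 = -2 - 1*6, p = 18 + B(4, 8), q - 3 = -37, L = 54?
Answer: -38556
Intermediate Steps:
q = -34 (q = 3 - 37 = -34)
p = 19 (p = 18 + 1 = 19)
k(P) = -2 (k(P) = 6 + (-2 - 1*6) = 6 + (-2 - 6) = 6 - 8 = -2)
(q*(p - k(-8)))*L = -34*(19 - 1*(-2))*54 = -34*(19 + 2)*54 = -34*21*54 = -714*54 = -38556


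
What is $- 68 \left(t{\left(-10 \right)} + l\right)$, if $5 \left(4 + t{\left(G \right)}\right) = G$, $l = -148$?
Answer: $10472$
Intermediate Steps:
$t{\left(G \right)} = -4 + \frac{G}{5}$
$- 68 \left(t{\left(-10 \right)} + l\right) = - 68 \left(\left(-4 + \frac{1}{5} \left(-10\right)\right) - 148\right) = - 68 \left(\left(-4 - 2\right) - 148\right) = - 68 \left(-6 - 148\right) = \left(-68\right) \left(-154\right) = 10472$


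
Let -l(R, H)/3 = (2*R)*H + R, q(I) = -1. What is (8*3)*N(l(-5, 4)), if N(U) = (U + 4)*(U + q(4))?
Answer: 447024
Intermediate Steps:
l(R, H) = -3*R - 6*H*R (l(R, H) = -3*((2*R)*H + R) = -3*(2*H*R + R) = -3*(R + 2*H*R) = -3*R - 6*H*R)
N(U) = (-1 + U)*(4 + U) (N(U) = (U + 4)*(U - 1) = (4 + U)*(-1 + U) = (-1 + U)*(4 + U))
(8*3)*N(l(-5, 4)) = (8*3)*(-4 + (-3*(-5)*(1 + 2*4))**2 + 3*(-3*(-5)*(1 + 2*4))) = 24*(-4 + (-3*(-5)*(1 + 8))**2 + 3*(-3*(-5)*(1 + 8))) = 24*(-4 + (-3*(-5)*9)**2 + 3*(-3*(-5)*9)) = 24*(-4 + 135**2 + 3*135) = 24*(-4 + 18225 + 405) = 24*18626 = 447024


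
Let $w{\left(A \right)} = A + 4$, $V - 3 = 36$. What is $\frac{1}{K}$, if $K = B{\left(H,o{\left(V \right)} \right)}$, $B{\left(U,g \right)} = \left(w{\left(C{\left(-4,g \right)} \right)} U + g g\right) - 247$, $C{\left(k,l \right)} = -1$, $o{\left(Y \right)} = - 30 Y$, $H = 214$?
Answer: $\frac{1}{1369295} \approx 7.303 \cdot 10^{-7}$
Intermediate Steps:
$V = 39$ ($V = 3 + 36 = 39$)
$w{\left(A \right)} = 4 + A$
$B{\left(U,g \right)} = -247 + g^{2} + 3 U$ ($B{\left(U,g \right)} = \left(\left(4 - 1\right) U + g g\right) - 247 = \left(3 U + g^{2}\right) - 247 = \left(g^{2} + 3 U\right) - 247 = -247 + g^{2} + 3 U$)
$K = 1369295$ ($K = -247 + \left(\left(-30\right) 39\right)^{2} + 3 \cdot 214 = -247 + \left(-1170\right)^{2} + 642 = -247 + 1368900 + 642 = 1369295$)
$\frac{1}{K} = \frac{1}{1369295}$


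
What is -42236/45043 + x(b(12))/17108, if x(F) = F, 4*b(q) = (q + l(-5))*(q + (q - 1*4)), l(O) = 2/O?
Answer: -359980497/385297822 ≈ -0.93429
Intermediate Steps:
b(q) = (-4 + 2*q)*(-⅖ + q)/4 (b(q) = ((q + 2/(-5))*(q + (q - 1*4)))/4 = ((q + 2*(-⅕))*(q + (q - 4)))/4 = ((q - ⅖)*(q + (-4 + q)))/4 = ((-⅖ + q)*(-4 + 2*q))/4 = ((-4 + 2*q)*(-⅖ + q))/4 = (-4 + 2*q)*(-⅖ + q)/4)
-42236/45043 + x(b(12))/17108 = -42236/45043 + (⅖ + (½)*12² - 6/5*12)/17108 = -42236*1/45043 + (⅖ + (½)*144 - 72/5)*(1/17108) = -42236/45043 + (⅖ + 72 - 72/5)*(1/17108) = -42236/45043 + 58*(1/17108) = -42236/45043 + 29/8554 = -359980497/385297822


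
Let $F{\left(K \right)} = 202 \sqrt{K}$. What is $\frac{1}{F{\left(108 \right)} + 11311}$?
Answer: $\frac{11311}{123531889} - \frac{1212 \sqrt{3}}{123531889} \approx 7.457 \cdot 10^{-5}$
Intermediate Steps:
$\frac{1}{F{\left(108 \right)} + 11311} = \frac{1}{202 \sqrt{108} + 11311} = \frac{1}{202 \cdot 6 \sqrt{3} + 11311} = \frac{1}{1212 \sqrt{3} + 11311} = \frac{1}{11311 + 1212 \sqrt{3}}$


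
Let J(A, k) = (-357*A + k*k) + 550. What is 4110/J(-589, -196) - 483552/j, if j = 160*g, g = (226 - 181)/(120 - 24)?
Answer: -40173236226/6230975 ≈ -6447.3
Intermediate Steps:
J(A, k) = 550 + k**2 - 357*A (J(A, k) = (-357*A + k**2) + 550 = (k**2 - 357*A) + 550 = 550 + k**2 - 357*A)
g = 15/32 (g = 45/96 = 45*(1/96) = 15/32 ≈ 0.46875)
j = 75 (j = 160*(15/32) = 75)
4110/J(-589, -196) - 483552/j = 4110/(550 + (-196)**2 - 357*(-589)) - 483552/75 = 4110/(550 + 38416 + 210273) - 483552*1/75 = 4110/249239 - 161184/25 = -40173236226/6230975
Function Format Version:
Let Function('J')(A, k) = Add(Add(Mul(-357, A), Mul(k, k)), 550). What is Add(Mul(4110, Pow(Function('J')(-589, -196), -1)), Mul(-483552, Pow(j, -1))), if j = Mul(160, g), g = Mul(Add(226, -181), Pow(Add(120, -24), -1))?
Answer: Rational(-40173236226, 6230975) ≈ -6447.3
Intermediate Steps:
Function('J')(A, k) = Add(550, Pow(k, 2), Mul(-357, A)) (Function('J')(A, k) = Add(Add(Mul(-357, A), Pow(k, 2)), 550) = Add(Add(Pow(k, 2), Mul(-357, A)), 550) = Add(550, Pow(k, 2), Mul(-357, A)))
g = Rational(15, 32) (g = Mul(45, Pow(96, -1)) = Mul(45, Rational(1, 96)) = Rational(15, 32) ≈ 0.46875)
j = 75 (j = Mul(160, Rational(15, 32)) = 75)
Add(Mul(4110, Pow(Function('J')(-589, -196), -1)), Mul(-483552, Pow(j, -1))) = Add(Mul(4110, Pow(Add(550, Pow(-196, 2), Mul(-357, -589)), -1)), Mul(-483552, Pow(75, -1))) = Add(Mul(4110, Pow(Add(550, 38416, 210273), -1)), Mul(-483552, Rational(1, 75))) = Add(Mul(4110, Pow(249239, -1)), Rational(-161184, 25)) = Add(Mul(4110, Rational(1, 249239)), Rational(-161184, 25)) = Add(Rational(4110, 249239), Rational(-161184, 25)) = Rational(-40173236226, 6230975)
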